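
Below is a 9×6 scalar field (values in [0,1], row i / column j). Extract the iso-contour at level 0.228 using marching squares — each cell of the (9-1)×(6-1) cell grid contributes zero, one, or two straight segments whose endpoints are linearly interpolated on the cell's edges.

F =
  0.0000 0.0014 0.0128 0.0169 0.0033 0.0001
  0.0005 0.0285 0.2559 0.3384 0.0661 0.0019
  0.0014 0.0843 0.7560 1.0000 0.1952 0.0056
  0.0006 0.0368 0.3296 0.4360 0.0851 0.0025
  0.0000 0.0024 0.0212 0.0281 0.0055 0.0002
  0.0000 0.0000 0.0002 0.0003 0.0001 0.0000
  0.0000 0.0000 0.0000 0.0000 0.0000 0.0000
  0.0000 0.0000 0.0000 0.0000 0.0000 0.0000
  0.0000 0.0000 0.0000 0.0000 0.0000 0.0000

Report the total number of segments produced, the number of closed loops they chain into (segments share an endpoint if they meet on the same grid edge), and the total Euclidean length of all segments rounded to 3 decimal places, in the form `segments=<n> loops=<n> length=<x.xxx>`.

segments=10 loops=1 length=8.502

cell (0,1): code 0100 → (0.885,2.000)–(1.000,1.877)
cell (0,2): code 1100 → (0.657,3.000)–(0.885,2.000)
cell (0,3): code 1000 → (1.000,3.405)–(0.657,3.000)
cell (1,1): code 0110 → (1.000,1.877)–(2.000,1.214)
cell (1,3): code 1001 → (2.000,3.959)–(1.000,3.405)
cell (2,1): code 0110 → (2.000,1.214)–(3.000,1.653)
cell (2,3): code 1001 → (3.000,3.593)–(2.000,3.959)
cell (3,1): code 0010 → (3.000,1.653)–(3.329,2.000)
cell (3,2): code 0011 → (3.329,2.000)–(3.510,3.000)
cell (3,3): code 0001 → (3.510,3.000)–(3.000,3.593)
total: 10 segments, chained into 1 closed loop(s), length Σ = 8.501990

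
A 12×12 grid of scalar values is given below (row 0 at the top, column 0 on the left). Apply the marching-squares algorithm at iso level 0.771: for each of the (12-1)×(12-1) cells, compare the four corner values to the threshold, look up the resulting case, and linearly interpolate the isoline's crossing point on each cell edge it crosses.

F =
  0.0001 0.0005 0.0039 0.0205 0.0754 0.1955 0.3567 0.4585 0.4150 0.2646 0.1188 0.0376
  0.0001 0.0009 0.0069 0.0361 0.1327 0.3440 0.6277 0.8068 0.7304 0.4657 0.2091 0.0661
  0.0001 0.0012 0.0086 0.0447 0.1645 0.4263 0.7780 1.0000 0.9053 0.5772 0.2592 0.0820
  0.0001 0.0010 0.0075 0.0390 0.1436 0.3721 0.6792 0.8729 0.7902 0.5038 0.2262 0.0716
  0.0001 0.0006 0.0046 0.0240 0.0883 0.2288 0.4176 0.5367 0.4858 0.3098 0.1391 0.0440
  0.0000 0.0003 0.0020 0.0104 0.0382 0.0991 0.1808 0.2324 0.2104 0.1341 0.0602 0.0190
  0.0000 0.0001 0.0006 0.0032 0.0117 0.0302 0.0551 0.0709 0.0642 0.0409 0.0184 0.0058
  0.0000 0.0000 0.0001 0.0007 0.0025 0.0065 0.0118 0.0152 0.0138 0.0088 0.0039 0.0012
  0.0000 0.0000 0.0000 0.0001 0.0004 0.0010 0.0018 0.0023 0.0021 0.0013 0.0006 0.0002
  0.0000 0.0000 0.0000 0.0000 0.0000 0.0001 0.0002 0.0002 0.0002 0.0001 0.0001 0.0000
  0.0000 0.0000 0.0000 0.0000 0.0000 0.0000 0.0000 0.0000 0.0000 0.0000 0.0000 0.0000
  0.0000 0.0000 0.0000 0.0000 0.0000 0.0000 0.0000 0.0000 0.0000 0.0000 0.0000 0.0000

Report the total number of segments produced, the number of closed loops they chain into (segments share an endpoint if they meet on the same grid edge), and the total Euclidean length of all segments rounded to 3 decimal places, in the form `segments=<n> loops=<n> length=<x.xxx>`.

cell (0,6): code 0100 → (0.897,7.000)–(1.000,6.800)
cell (0,7): code 1000 → (1.000,7.469)–(0.897,7.000)
cell (1,5): code 0100 → (1.953,6.000)–(2.000,5.980)
cell (1,6): code 1110 → (1.000,6.800)–(1.953,6.000)
cell (1,7): code 1101 → (1.232,8.000)–(1.000,7.469)
cell (1,8): code 1000 → (2.000,8.409)–(1.232,8.000)
cell (2,5): code 0010 → (2.000,5.980)–(2.071,6.000)
cell (2,6): code 0111 → (2.071,6.000)–(3.000,6.474)
cell (2,8): code 1001 → (3.000,8.067)–(2.000,8.409)
cell (3,6): code 0010 → (3.000,6.474)–(3.303,7.000)
cell (3,7): code 0011 → (3.303,7.000)–(3.063,8.000)
cell (3,8): code 0001 → (3.063,8.000)–(3.000,8.067)
total: 12 segments, chained into 1 closed loop(s), length Σ = 7.351042

segments=12 loops=1 length=7.351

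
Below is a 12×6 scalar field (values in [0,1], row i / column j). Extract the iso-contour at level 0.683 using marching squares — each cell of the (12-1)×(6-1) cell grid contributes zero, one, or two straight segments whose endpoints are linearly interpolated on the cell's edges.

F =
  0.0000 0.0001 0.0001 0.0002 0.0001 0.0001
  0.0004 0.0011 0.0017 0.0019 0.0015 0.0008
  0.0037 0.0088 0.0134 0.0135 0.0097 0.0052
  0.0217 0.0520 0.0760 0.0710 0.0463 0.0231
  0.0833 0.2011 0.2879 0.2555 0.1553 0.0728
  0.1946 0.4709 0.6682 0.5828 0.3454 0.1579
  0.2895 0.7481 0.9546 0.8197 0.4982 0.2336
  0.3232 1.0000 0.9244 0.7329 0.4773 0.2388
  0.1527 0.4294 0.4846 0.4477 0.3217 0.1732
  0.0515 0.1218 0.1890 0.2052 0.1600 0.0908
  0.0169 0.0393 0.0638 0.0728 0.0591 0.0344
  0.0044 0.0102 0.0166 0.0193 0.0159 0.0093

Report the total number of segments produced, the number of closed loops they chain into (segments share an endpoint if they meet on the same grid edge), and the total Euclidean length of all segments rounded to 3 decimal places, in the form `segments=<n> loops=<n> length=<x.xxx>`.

cell (5,0): code 0100 → (5.765,1.000)–(6.000,0.858)
cell (5,1): code 1100 → (5.052,2.000)–(5.765,1.000)
cell (5,2): code 1100 → (5.423,3.000)–(5.052,2.000)
cell (5,3): code 1000 → (6.000,3.425)–(5.423,3.000)
cell (6,0): code 0110 → (6.000,0.858)–(7.000,0.532)
cell (6,3): code 1001 → (7.000,3.195)–(6.000,3.425)
cell (7,0): code 0010 → (7.000,0.532)–(7.556,1.000)
cell (7,1): code 0011 → (7.556,1.000)–(7.549,2.000)
cell (7,2): code 0011 → (7.549,2.000)–(7.175,3.000)
cell (7,3): code 0001 → (7.175,3.000)–(7.000,3.195)
total: 10 segments, chained into 1 closed loop(s), length Σ = 8.420808

segments=10 loops=1 length=8.421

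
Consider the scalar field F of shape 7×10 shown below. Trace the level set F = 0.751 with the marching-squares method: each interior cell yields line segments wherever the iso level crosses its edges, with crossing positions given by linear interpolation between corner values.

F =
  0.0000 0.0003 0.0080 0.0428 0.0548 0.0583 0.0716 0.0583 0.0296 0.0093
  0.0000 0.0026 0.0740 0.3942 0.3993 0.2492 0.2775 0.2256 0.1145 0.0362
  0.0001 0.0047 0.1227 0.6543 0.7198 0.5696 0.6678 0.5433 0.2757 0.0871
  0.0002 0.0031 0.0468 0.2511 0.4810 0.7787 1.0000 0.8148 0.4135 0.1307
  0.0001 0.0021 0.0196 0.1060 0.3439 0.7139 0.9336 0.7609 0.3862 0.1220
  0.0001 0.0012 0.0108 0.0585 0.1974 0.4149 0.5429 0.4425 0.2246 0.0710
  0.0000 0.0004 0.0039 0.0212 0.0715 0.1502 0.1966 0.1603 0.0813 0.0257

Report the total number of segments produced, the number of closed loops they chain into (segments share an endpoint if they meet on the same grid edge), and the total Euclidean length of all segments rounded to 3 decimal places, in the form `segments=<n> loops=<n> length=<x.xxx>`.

cell (2,4): code 0100 → (2.868,5.000)–(3.000,4.907)
cell (2,5): code 1100 → (2.250,6.000)–(2.868,5.000)
cell (2,6): code 1100 → (2.765,7.000)–(2.250,6.000)
cell (2,7): code 1000 → (3.000,7.159)–(2.765,7.000)
cell (3,4): code 0010 → (3.000,4.907)–(3.427,5.000)
cell (3,5): code 0111 → (3.427,5.000)–(4.000,5.169)
cell (3,7): code 1001 → (4.000,7.026)–(3.000,7.159)
cell (4,5): code 0010 → (4.000,5.169)–(4.467,6.000)
cell (4,6): code 0011 → (4.467,6.000)–(4.031,7.000)
cell (4,7): code 0001 → (4.031,7.000)–(4.000,7.026)
total: 10 segments, chained into 1 closed loop(s), length Σ = 6.873786

segments=10 loops=1 length=6.874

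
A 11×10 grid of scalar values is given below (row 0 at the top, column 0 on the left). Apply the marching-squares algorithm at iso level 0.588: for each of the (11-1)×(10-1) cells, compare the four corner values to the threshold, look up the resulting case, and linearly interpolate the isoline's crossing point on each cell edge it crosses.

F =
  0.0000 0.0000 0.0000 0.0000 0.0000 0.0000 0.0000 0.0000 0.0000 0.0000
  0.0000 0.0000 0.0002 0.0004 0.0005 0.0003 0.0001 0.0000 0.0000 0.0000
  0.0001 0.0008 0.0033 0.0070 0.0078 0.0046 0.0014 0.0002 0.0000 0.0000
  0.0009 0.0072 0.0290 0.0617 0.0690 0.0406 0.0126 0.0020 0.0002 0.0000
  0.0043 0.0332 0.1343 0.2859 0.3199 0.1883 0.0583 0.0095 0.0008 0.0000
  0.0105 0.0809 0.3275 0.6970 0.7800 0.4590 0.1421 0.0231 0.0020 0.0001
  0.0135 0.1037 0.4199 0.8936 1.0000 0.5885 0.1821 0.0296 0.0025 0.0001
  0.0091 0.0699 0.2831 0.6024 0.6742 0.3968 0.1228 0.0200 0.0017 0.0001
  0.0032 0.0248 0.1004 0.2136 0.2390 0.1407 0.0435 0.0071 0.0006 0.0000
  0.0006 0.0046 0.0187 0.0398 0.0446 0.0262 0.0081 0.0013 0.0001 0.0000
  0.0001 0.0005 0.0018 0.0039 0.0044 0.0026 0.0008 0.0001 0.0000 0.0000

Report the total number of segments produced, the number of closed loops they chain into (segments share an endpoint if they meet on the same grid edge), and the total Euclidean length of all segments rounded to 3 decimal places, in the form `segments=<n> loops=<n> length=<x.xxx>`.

cell (4,2): code 0100 → (4.735,3.000)–(5.000,2.705)
cell (4,3): code 1100 → (4.583,4.000)–(4.735,3.000)
cell (4,4): code 1000 → (5.000,4.598)–(4.583,4.000)
cell (5,2): code 0110 → (5.000,2.705)–(6.000,2.355)
cell (5,4): code 1101 → (5.996,5.000)–(5.000,4.598)
cell (5,5): code 1000 → (6.000,5.001)–(5.996,5.000)
cell (6,2): code 0110 → (6.000,2.355)–(7.000,2.955)
cell (6,4): code 1011 → (7.000,4.311)–(6.003,5.000)
cell (6,5): code 0001 → (6.003,5.000)–(6.000,5.001)
cell (7,2): code 0010 → (7.000,2.955)–(7.037,3.000)
cell (7,3): code 0011 → (7.037,3.000)–(7.198,4.000)
cell (7,4): code 0001 → (7.198,4.000)–(7.000,4.311)
total: 12 segments, chained into 1 closed loop(s), length Σ = 8.096403

segments=12 loops=1 length=8.096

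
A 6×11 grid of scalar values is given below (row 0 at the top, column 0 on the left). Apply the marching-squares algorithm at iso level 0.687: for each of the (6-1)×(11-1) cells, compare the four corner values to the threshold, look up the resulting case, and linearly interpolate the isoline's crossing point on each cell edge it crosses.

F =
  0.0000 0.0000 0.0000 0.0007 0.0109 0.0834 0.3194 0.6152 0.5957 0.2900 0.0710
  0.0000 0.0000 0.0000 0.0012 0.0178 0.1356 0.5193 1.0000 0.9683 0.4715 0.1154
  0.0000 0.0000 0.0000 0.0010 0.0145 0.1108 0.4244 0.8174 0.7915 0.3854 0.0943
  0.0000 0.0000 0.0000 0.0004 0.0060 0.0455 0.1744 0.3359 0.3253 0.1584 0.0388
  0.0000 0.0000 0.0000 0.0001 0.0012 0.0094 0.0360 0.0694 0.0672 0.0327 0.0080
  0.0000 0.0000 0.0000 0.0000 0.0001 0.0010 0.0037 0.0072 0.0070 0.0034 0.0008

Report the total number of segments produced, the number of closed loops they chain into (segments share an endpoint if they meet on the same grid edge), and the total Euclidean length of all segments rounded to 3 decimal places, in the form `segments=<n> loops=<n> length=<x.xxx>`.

cell (0,6): code 0100 → (0.187,7.000)–(1.000,6.349)
cell (0,7): code 1100 → (0.245,8.000)–(0.187,7.000)
cell (0,8): code 1000 → (1.000,8.566)–(0.245,8.000)
cell (1,6): code 0110 → (1.000,6.349)–(2.000,6.668)
cell (1,8): code 1001 → (2.000,8.257)–(1.000,8.566)
cell (2,6): code 0010 → (2.000,6.668)–(2.271,7.000)
cell (2,7): code 0011 → (2.271,7.000)–(2.224,8.000)
cell (2,8): code 0001 → (2.224,8.000)–(2.000,8.257)
total: 8 segments, chained into 1 closed loop(s), length Σ = 6.854359

segments=8 loops=1 length=6.854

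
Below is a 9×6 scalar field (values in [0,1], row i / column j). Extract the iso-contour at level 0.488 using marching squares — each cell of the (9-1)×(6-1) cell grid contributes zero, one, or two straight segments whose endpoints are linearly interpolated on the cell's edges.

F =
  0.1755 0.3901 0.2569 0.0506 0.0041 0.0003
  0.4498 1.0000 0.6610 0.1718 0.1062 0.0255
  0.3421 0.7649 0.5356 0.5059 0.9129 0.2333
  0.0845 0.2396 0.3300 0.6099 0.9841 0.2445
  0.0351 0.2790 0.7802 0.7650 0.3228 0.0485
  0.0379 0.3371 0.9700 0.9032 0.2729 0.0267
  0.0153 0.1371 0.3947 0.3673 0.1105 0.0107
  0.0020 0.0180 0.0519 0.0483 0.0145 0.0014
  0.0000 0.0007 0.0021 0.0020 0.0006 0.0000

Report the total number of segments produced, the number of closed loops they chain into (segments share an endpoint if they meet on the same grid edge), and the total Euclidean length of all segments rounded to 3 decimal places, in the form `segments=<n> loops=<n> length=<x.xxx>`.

cell (0,0): code 0100 → (0.161,1.000)–(1.000,0.069)
cell (0,1): code 1100 → (0.572,2.000)–(0.161,1.000)
cell (0,2): code 1000 → (1.000,2.354)–(0.572,2.000)
cell (1,0): code 0110 → (1.000,0.069)–(2.000,0.345)
cell (1,2): code 1101 → (1.946,3.000)–(1.000,2.354)
cell (1,3): code 1100 → (1.473,4.000)–(1.946,3.000)
cell (1,4): code 1000 → (2.000,4.625)–(1.473,4.000)
cell (2,0): code 0010 → (2.000,0.345)–(2.527,1.000)
cell (2,1): code 0011 → (2.527,1.000)–(2.232,2.000)
cell (2,2): code 0111 → (2.232,2.000)–(3.000,2.564)
cell (2,4): code 1001 → (3.000,4.671)–(2.000,4.625)
cell (3,1): code 0100 → (3.351,2.000)–(4.000,1.417)
cell (3,2): code 1110 → (3.000,2.564)–(3.351,2.000)
cell (3,3): code 1011 → (4.000,3.626)–(3.750,4.000)
cell (3,4): code 0001 → (3.750,4.000)–(3.000,4.671)
cell (4,1): code 0110 → (4.000,1.417)–(5.000,1.238)
cell (4,3): code 1001 → (5.000,3.659)–(4.000,3.626)
cell (5,1): code 0010 → (5.000,1.238)–(5.838,2.000)
cell (5,2): code 0011 → (5.838,2.000)–(5.775,3.000)
cell (5,3): code 0001 → (5.775,3.000)–(5.000,3.659)
total: 20 segments, chained into 1 closed loop(s), length Σ = 18.995472

segments=20 loops=1 length=18.995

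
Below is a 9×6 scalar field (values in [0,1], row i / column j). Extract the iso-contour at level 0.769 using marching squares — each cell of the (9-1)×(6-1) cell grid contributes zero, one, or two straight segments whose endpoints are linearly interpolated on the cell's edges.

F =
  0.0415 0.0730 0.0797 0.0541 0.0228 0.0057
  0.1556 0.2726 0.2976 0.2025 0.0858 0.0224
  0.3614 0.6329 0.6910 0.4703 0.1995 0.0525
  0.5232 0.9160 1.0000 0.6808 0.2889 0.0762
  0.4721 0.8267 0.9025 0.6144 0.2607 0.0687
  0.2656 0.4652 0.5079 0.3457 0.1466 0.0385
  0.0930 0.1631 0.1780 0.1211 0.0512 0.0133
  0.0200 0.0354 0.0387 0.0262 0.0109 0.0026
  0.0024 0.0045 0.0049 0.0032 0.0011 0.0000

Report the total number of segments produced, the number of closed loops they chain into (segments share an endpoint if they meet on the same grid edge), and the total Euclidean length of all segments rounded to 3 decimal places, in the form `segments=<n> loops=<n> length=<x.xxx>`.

cell (2,0): code 0100 → (2.481,1.000)–(3.000,0.626)
cell (2,1): code 1100 → (2.252,2.000)–(2.481,1.000)
cell (2,2): code 1000 → (3.000,2.724)–(2.252,2.000)
cell (3,0): code 0110 → (3.000,0.626)–(4.000,0.837)
cell (3,2): code 1001 → (4.000,2.463)–(3.000,2.724)
cell (4,0): code 0010 → (4.000,0.837)–(4.160,1.000)
cell (4,1): code 0011 → (4.160,1.000)–(4.338,2.000)
cell (4,2): code 0001 → (4.338,2.000)–(4.000,2.463)
total: 8 segments, chained into 1 closed loop(s), length Σ = 6.579232

segments=8 loops=1 length=6.579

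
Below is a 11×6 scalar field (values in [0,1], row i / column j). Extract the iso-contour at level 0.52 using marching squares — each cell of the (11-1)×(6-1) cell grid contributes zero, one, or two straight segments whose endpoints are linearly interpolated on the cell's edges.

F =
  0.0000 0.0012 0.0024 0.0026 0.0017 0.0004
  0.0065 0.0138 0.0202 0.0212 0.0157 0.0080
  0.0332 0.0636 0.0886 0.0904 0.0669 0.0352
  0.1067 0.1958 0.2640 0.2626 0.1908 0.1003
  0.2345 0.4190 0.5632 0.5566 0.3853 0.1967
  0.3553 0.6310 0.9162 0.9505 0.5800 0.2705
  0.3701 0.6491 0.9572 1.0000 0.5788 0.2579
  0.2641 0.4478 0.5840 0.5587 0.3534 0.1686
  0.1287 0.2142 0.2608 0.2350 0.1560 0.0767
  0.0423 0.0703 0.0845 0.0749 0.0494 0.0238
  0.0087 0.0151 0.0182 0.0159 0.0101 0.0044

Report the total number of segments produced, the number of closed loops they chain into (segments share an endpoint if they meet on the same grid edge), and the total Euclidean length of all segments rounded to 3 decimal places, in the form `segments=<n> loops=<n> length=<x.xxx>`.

segments=16 loops=1 length=11.084

cell (3,1): code 0100 → (3.856,2.000)–(4.000,1.700)
cell (3,2): code 1100 → (3.876,3.000)–(3.856,2.000)
cell (3,3): code 1000 → (4.000,3.214)–(3.876,3.000)
cell (4,0): code 0100 → (4.476,1.000)–(5.000,0.597)
cell (4,1): code 1110 → (4.000,1.700)–(4.476,1.000)
cell (4,3): code 1101 → (4.692,4.000)–(4.000,3.214)
cell (4,4): code 1000 → (5.000,4.194)–(4.692,4.000)
cell (5,0): code 0110 → (5.000,0.597)–(6.000,0.537)
cell (5,4): code 1001 → (6.000,4.183)–(5.000,4.194)
cell (6,0): code 0010 → (6.000,0.537)–(6.641,1.000)
cell (6,1): code 0111 → (6.641,1.000)–(7.000,1.530)
cell (6,3): code 1011 → (7.000,3.189)–(6.261,4.000)
cell (6,4): code 0001 → (6.261,4.000)–(6.000,4.183)
cell (7,1): code 0010 → (7.000,1.530)–(7.198,2.000)
cell (7,2): code 0011 → (7.198,2.000)–(7.120,3.000)
cell (7,3): code 0001 → (7.120,3.000)–(7.000,3.189)
total: 16 segments, chained into 1 closed loop(s), length Σ = 11.084434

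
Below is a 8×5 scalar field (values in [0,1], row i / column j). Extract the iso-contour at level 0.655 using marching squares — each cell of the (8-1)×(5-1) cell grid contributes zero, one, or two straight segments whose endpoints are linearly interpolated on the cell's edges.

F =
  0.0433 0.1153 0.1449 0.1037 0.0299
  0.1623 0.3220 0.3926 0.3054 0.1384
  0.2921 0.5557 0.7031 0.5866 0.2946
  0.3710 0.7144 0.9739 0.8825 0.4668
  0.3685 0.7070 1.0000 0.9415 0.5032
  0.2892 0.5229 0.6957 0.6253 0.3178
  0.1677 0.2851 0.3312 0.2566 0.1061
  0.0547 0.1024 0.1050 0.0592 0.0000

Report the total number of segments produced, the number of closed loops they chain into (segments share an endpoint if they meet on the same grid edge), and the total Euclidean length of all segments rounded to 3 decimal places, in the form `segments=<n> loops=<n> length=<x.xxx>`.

segments=14 loops=1 length=9.483

cell (1,1): code 0100 → (1.845,2.000)–(2.000,1.674)
cell (1,2): code 1000 → (2.000,2.413)–(1.845,2.000)
cell (2,0): code 0100 → (2.626,1.000)–(3.000,0.827)
cell (2,1): code 1110 → (2.000,1.674)–(2.626,1.000)
cell (2,2): code 1101 → (2.231,3.000)–(2.000,2.413)
cell (2,3): code 1000 → (3.000,3.547)–(2.231,3.000)
cell (3,0): code 0110 → (3.000,0.827)–(4.000,0.846)
cell (3,3): code 1001 → (4.000,3.654)–(3.000,3.547)
cell (4,0): code 0010 → (4.000,0.846)–(4.282,1.000)
cell (4,1): code 0111 → (4.282,1.000)–(5.000,1.764)
cell (4,2): code 1011 → (5.000,2.578)–(4.906,3.000)
cell (4,3): code 0001 → (4.906,3.000)–(4.000,3.654)
cell (5,1): code 0010 → (5.000,1.764)–(5.112,2.000)
cell (5,2): code 0001 → (5.112,2.000)–(5.000,2.578)
total: 14 segments, chained into 1 closed loop(s), length Σ = 9.483428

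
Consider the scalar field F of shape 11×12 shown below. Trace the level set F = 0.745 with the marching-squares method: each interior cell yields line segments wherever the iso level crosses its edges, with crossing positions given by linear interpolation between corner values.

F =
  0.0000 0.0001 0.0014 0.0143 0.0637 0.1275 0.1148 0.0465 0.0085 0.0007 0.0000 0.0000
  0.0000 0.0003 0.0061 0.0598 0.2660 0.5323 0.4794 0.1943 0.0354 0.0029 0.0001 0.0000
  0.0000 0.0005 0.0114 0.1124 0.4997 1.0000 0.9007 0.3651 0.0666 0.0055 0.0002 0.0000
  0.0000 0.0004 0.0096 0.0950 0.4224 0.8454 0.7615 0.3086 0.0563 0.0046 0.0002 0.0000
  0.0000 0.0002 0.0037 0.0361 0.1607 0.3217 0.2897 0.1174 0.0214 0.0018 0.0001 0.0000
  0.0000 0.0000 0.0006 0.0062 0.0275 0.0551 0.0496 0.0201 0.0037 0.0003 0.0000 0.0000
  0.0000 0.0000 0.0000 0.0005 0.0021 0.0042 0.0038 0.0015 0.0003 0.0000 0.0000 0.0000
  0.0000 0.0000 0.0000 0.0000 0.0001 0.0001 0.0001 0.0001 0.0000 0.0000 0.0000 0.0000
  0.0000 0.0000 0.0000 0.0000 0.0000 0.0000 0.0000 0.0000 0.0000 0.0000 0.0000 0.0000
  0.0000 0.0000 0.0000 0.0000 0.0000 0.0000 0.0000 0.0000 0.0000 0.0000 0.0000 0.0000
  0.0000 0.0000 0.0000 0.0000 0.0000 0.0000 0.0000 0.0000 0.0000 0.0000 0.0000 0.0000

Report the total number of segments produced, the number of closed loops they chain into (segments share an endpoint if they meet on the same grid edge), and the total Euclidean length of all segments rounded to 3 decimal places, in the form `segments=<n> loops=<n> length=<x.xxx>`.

segments=8 loops=1 length=5.668

cell (1,4): code 0100 → (1.455,5.000)–(2.000,4.490)
cell (1,5): code 1100 → (1.630,6.000)–(1.455,5.000)
cell (1,6): code 1000 → (2.000,6.291)–(1.630,6.000)
cell (2,4): code 0110 → (2.000,4.490)–(3.000,4.763)
cell (2,6): code 1001 → (3.000,6.036)–(2.000,6.291)
cell (3,4): code 0010 → (3.000,4.763)–(3.192,5.000)
cell (3,5): code 0011 → (3.192,5.000)–(3.035,6.000)
cell (3,6): code 0001 → (3.035,6.000)–(3.000,6.036)
total: 8 segments, chained into 1 closed loop(s), length Σ = 5.667931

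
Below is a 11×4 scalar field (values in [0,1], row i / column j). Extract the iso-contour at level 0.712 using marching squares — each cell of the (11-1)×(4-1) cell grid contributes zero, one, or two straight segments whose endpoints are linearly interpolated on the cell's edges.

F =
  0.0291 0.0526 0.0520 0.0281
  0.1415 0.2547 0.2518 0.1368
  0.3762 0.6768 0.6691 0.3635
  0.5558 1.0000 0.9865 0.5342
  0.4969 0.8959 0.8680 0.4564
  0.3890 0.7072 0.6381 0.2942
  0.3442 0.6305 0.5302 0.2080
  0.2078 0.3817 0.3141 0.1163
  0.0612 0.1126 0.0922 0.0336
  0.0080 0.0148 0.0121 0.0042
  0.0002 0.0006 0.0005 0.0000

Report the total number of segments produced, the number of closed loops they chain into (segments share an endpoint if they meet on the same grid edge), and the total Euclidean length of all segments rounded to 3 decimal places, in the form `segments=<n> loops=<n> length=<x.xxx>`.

segments=8 loops=1 length=8.100

cell (2,0): code 0100 → (2.109,1.000)–(3.000,0.352)
cell (2,1): code 1100 → (2.135,2.000)–(2.109,1.000)
cell (2,2): code 1000 → (3.000,2.607)–(2.135,2.000)
cell (3,0): code 0110 → (3.000,0.352)–(4.000,0.539)
cell (3,2): code 1001 → (4.000,2.379)–(3.000,2.607)
cell (4,0): code 0010 → (4.000,0.539)–(4.975,1.000)
cell (4,1): code 0011 → (4.975,1.000)–(4.679,2.000)
cell (4,2): code 0001 → (4.679,2.000)–(4.000,2.379)
total: 8 segments, chained into 1 closed loop(s), length Σ = 8.100115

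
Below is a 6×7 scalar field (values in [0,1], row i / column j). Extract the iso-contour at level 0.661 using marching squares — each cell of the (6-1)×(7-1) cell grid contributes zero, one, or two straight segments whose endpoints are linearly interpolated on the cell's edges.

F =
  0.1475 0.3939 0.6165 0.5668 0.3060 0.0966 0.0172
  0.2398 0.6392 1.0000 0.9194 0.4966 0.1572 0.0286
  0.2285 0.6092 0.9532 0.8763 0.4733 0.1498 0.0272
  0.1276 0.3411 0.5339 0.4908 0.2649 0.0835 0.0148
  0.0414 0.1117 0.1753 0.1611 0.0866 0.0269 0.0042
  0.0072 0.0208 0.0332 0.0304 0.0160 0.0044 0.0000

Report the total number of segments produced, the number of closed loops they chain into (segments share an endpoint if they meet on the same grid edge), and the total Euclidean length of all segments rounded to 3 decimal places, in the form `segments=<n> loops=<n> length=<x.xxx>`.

cell (0,1): code 0100 → (0.116,2.000)–(1.000,1.060)
cell (0,2): code 1100 → (0.267,3.000)–(0.116,2.000)
cell (0,3): code 1000 → (1.000,3.611)–(0.267,3.000)
cell (1,1): code 0110 → (1.000,1.060)–(2.000,1.151)
cell (1,3): code 1001 → (2.000,3.534)–(1.000,3.611)
cell (2,1): code 0010 → (2.000,1.151)–(2.697,2.000)
cell (2,2): code 0011 → (2.697,2.000)–(2.558,3.000)
cell (2,3): code 0001 → (2.558,3.000)–(2.000,3.534)
total: 8 segments, chained into 1 closed loop(s), length Σ = 8.143750

segments=8 loops=1 length=8.144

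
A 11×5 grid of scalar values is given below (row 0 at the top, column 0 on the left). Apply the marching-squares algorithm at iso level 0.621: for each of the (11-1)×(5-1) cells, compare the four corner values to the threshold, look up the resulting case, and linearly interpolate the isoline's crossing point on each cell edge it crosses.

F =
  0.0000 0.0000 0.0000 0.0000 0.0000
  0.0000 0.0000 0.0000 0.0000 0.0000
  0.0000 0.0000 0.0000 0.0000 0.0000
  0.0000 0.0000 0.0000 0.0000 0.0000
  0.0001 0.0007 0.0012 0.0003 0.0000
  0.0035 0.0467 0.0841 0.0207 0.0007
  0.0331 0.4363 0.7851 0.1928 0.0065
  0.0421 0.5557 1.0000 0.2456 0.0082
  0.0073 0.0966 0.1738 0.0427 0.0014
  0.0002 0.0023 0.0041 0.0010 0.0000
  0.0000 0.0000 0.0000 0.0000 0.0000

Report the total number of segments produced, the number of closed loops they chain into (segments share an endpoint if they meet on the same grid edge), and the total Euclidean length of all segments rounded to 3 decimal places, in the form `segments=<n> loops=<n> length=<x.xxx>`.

cell (5,1): code 0100 → (5.766,2.000)–(6.000,1.530)
cell (5,2): code 1000 → (6.000,2.277)–(5.766,2.000)
cell (6,1): code 0110 → (6.000,1.530)–(7.000,1.147)
cell (6,2): code 1001 → (7.000,2.502)–(6.000,2.277)
cell (7,1): code 0010 → (7.000,1.147)–(7.459,2.000)
cell (7,2): code 0001 → (7.459,2.000)–(7.000,2.502)
total: 6 segments, chained into 1 closed loop(s), length Σ = 4.632812

segments=6 loops=1 length=4.633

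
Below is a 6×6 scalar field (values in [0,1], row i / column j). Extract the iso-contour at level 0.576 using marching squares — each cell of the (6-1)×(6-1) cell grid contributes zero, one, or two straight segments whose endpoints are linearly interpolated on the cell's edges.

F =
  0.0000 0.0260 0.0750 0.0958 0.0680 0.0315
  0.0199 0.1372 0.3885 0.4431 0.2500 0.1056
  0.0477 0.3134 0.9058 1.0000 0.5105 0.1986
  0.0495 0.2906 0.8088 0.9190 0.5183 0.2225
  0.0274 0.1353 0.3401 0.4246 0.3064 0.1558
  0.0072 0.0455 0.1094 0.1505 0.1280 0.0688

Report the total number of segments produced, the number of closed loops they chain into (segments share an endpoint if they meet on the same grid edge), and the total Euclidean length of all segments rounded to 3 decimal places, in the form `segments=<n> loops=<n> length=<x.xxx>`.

cell (1,1): code 0100 → (1.362,2.000)–(2.000,1.443)
cell (1,2): code 1100 → (1.239,3.000)–(1.362,2.000)
cell (1,3): code 1000 → (2.000,3.866)–(1.239,3.000)
cell (2,1): code 0110 → (2.000,1.443)–(3.000,1.551)
cell (2,3): code 1001 → (3.000,3.856)–(2.000,3.866)
cell (3,1): code 0010 → (3.000,1.551)–(3.497,2.000)
cell (3,2): code 0011 → (3.497,2.000)–(3.694,3.000)
cell (3,3): code 0001 → (3.694,3.000)–(3.000,3.856)
total: 8 segments, chained into 1 closed loop(s), length Σ = 7.803881

segments=8 loops=1 length=7.804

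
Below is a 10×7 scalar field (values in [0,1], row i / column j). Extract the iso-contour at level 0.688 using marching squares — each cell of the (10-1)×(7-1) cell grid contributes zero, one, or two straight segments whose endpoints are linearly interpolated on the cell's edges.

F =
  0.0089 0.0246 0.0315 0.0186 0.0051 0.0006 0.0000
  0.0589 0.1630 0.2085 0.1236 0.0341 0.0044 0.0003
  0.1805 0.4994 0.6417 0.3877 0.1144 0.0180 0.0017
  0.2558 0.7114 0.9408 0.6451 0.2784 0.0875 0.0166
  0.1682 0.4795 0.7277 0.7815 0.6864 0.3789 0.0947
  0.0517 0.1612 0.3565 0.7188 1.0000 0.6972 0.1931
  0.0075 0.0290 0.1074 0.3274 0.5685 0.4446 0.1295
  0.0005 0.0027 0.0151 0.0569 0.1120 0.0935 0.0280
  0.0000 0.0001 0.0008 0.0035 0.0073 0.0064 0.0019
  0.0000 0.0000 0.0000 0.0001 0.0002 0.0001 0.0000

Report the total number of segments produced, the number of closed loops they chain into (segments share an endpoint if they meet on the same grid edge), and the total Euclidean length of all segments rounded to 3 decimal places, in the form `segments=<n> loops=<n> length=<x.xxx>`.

cell (2,0): code 0100 → (2.890,1.000)–(3.000,0.949)
cell (2,1): code 1100 → (2.155,2.000)–(2.890,1.000)
cell (2,2): code 1000 → (3.000,2.855)–(2.155,2.000)
cell (3,0): code 0010 → (3.000,0.949)–(3.101,1.000)
cell (3,1): code 0111 → (3.101,1.000)–(4.000,1.840)
cell (3,2): code 1101 → (3.315,3.000)–(3.000,2.855)
cell (3,3): code 1000 → (4.000,3.983)–(3.315,3.000)
cell (4,1): code 0010 → (4.000,1.840)–(4.107,2.000)
cell (4,2): code 0111 → (4.107,2.000)–(5.000,2.915)
cell (4,3): code 1101 → (4.005,4.000)–(4.000,3.983)
cell (4,4): code 1100 → (4.971,5.000)–(4.005,4.000)
cell (4,5): code 1000 → (5.000,5.018)–(4.971,5.000)
cell (5,2): code 0010 → (5.000,2.915)–(5.079,3.000)
cell (5,3): code 0011 → (5.079,3.000)–(5.723,4.000)
cell (5,4): code 0011 → (5.723,4.000)–(5.036,5.000)
cell (5,5): code 0001 → (5.036,5.000)–(5.000,5.018)
total: 16 segments, chained into 1 closed loop(s), length Σ = 10.925864

segments=16 loops=1 length=10.926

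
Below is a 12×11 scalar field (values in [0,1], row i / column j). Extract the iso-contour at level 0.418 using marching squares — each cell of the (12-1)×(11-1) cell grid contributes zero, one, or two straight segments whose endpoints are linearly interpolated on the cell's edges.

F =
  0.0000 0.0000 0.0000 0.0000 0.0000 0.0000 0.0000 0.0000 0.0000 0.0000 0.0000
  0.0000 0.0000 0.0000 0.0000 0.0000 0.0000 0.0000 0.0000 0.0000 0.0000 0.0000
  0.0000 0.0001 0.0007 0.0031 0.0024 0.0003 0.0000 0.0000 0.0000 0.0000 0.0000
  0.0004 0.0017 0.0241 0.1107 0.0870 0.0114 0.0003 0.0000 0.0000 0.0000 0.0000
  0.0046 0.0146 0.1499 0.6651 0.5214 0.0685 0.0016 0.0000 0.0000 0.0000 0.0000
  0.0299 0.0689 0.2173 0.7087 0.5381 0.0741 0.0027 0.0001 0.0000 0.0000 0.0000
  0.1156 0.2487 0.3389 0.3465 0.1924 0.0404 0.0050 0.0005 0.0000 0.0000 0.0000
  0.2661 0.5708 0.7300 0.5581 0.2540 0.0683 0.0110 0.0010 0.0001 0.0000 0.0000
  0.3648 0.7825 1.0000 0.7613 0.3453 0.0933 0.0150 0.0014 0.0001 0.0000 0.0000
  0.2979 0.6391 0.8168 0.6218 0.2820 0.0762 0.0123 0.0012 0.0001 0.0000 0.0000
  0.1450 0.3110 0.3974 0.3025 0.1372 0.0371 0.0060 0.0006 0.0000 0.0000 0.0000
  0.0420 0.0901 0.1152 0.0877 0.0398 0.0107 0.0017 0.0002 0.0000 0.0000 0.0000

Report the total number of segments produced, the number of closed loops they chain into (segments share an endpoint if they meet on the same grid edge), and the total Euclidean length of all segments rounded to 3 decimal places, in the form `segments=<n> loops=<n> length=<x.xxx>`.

cell (3,2): code 0100 → (3.554,3.000)–(4.000,2.520)
cell (3,3): code 1100 → (3.762,4.000)–(3.554,3.000)
cell (3,4): code 1000 → (4.000,4.228)–(3.762,4.000)
cell (4,2): code 0110 → (4.000,2.520)–(5.000,2.408)
cell (4,4): code 1001 → (5.000,4.259)–(4.000,4.228)
cell (5,2): code 0010 → (5.000,2.408)–(5.803,3.000)
cell (5,3): code 0011 → (5.803,3.000)–(5.347,4.000)
cell (5,4): code 0001 → (5.347,4.000)–(5.000,4.259)
cell (6,0): code 0100 → (6.526,1.000)–(7.000,0.499)
cell (6,1): code 1100 → (6.202,2.000)–(6.526,1.000)
cell (6,2): code 1100 → (6.338,3.000)–(6.202,2.000)
cell (6,3): code 1000 → (7.000,3.461)–(6.338,3.000)
cell (7,0): code 0110 → (7.000,0.499)–(8.000,0.127)
cell (7,3): code 1001 → (8.000,3.825)–(7.000,3.461)
cell (8,0): code 0110 → (8.000,0.127)–(9.000,0.352)
cell (8,3): code 1001 → (9.000,3.600)–(8.000,3.825)
cell (9,0): code 0010 → (9.000,0.352)–(9.674,1.000)
cell (9,1): code 0011 → (9.674,1.000)–(9.951,2.000)
cell (9,2): code 0011 → (9.951,2.000)–(9.638,3.000)
cell (9,3): code 0001 → (9.638,3.000)–(9.000,3.600)
total: 20 segments, chained into 2 closed loop(s), length Σ = 18.175860

segments=20 loops=2 length=18.176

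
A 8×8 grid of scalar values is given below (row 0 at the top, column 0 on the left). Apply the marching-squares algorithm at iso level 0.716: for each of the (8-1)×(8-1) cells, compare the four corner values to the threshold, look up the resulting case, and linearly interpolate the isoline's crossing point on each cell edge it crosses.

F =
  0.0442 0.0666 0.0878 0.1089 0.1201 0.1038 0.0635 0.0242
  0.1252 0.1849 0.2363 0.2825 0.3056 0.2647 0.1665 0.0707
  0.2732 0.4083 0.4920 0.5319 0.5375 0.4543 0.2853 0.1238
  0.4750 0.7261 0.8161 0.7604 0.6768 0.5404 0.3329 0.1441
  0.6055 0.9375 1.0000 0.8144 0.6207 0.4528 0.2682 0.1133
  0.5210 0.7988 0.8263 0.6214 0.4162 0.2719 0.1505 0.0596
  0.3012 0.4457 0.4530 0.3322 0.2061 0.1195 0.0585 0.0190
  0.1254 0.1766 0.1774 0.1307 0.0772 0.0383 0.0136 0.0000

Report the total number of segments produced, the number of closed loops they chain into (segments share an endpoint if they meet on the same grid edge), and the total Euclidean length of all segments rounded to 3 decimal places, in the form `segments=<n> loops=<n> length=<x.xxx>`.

cell (2,0): code 0100 → (2.968,1.000)–(3.000,0.960)
cell (2,1): code 1100 → (2.691,2.000)–(2.968,1.000)
cell (2,2): code 1100 → (2.806,3.000)–(2.691,2.000)
cell (2,3): code 1000 → (3.000,3.531)–(2.806,3.000)
cell (3,0): code 0110 → (3.000,0.960)–(4.000,0.333)
cell (3,3): code 1001 → (4.000,3.508)–(3.000,3.531)
cell (4,0): code 0110 → (4.000,0.333)–(5.000,0.702)
cell (4,2): code 1011 → (5.000,2.538)–(4.510,3.000)
cell (4,3): code 0001 → (4.510,3.000)–(4.000,3.508)
cell (5,0): code 0010 → (5.000,0.702)–(5.234,1.000)
cell (5,1): code 0011 → (5.234,1.000)–(5.295,2.000)
cell (5,2): code 0001 → (5.295,2.000)–(5.000,2.538)
total: 12 segments, chained into 1 closed loop(s), length Σ = 9.295757

segments=12 loops=1 length=9.296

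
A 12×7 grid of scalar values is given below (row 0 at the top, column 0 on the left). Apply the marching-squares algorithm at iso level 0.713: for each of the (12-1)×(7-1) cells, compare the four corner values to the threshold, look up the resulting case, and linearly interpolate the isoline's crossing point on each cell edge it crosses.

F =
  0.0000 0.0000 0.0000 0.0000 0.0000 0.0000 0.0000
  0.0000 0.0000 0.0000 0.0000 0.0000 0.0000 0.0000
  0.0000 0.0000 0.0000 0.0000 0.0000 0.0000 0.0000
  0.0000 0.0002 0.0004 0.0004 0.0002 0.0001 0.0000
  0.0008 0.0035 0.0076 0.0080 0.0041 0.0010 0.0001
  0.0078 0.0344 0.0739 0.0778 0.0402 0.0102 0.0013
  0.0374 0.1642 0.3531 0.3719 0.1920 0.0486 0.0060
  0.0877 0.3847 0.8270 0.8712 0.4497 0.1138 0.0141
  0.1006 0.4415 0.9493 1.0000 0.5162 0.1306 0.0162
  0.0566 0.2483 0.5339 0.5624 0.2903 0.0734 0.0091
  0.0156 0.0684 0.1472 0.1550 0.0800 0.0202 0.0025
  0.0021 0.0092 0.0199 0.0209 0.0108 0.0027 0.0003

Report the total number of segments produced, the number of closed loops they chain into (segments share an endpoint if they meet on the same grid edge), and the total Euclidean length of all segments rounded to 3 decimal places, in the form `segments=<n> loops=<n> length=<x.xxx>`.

cell (6,1): code 0100 → (6.759,2.000)–(7.000,1.742)
cell (6,2): code 1100 → (6.683,3.000)–(6.759,2.000)
cell (6,3): code 1000 → (7.000,3.375)–(6.683,3.000)
cell (7,1): code 0110 → (7.000,1.742)–(8.000,1.535)
cell (7,3): code 1001 → (8.000,3.593)–(7.000,3.375)
cell (8,1): code 0010 → (8.000,1.535)–(8.569,2.000)
cell (8,2): code 0011 → (8.569,2.000)–(8.656,3.000)
cell (8,3): code 0001 → (8.656,3.000)–(8.000,3.593)
total: 8 segments, chained into 1 closed loop(s), length Σ = 6.514483

segments=8 loops=1 length=6.514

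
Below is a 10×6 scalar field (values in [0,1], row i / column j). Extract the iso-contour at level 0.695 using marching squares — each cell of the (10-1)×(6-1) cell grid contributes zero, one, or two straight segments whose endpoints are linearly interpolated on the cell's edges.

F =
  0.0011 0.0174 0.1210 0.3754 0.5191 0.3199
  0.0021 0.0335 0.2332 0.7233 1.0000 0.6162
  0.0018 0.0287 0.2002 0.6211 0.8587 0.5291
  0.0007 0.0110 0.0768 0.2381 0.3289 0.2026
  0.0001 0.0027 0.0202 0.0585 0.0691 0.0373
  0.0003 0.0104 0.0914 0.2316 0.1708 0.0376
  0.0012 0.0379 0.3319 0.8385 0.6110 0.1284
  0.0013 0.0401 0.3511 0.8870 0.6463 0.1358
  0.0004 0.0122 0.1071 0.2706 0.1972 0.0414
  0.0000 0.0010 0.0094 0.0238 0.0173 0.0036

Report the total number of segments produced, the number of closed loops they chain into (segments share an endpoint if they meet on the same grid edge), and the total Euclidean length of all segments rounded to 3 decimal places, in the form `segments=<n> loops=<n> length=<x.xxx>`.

cell (0,2): code 0100 → (0.919,3.000)–(1.000,2.942)
cell (0,3): code 1100 → (0.366,4.000)–(0.919,3.000)
cell (0,4): code 1000 → (1.000,4.795)–(0.366,4.000)
cell (1,2): code 0010 → (1.000,2.942)–(1.277,3.000)
cell (1,3): code 0111 → (1.277,3.000)–(2.000,3.311)
cell (1,4): code 1001 → (2.000,4.497)–(1.000,4.795)
cell (2,3): code 0010 → (2.000,3.311)–(2.309,4.000)
cell (2,4): code 0001 → (2.309,4.000)–(2.000,4.497)
cell (5,2): code 0100 → (5.764,3.000)–(6.000,2.717)
cell (5,3): code 1000 → (6.000,3.631)–(5.764,3.000)
cell (6,2): code 0110 → (6.000,2.717)–(7.000,2.642)
cell (6,3): code 1001 → (7.000,3.798)–(6.000,3.631)
cell (7,2): code 0010 → (7.000,2.642)–(7.311,3.000)
cell (7,3): code 0001 → (7.311,3.000)–(7.000,3.798)
total: 14 segments, chained into 2 closed loop(s), length Σ = 10.102987

segments=14 loops=2 length=10.103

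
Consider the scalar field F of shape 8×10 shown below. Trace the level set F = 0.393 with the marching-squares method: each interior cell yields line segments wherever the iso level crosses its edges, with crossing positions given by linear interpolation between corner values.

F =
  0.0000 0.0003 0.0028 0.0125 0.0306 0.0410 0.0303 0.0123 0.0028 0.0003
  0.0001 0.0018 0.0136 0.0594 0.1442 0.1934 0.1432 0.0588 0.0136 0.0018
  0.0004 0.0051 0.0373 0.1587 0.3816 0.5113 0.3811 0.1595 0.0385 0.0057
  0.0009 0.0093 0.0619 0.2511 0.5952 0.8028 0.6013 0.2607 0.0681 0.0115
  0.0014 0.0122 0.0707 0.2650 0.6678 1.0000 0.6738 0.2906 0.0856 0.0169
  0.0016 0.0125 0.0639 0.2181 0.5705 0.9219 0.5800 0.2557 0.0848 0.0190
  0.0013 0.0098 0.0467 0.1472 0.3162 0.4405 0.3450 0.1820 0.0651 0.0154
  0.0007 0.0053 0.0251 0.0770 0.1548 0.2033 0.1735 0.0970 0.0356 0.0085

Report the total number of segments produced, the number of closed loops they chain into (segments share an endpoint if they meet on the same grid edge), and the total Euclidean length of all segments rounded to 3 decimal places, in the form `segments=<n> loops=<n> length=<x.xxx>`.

cell (1,4): code 0100 → (1.628,5.000)–(2.000,4.088)
cell (1,5): code 1000 → (2.000,5.909)–(1.628,5.000)
cell (2,3): code 0100 → (2.053,4.000)–(3.000,3.412)
cell (2,4): code 1110 → (2.000,4.088)–(2.053,4.000)
cell (2,5): code 1101 → (2.054,6.000)–(2.000,5.909)
cell (2,6): code 1000 → (3.000,6.612)–(2.054,6.000)
cell (3,3): code 0110 → (3.000,3.412)–(4.000,3.318)
cell (3,6): code 1001 → (4.000,6.733)–(3.000,6.612)
cell (4,3): code 0110 → (4.000,3.318)–(5.000,3.496)
cell (4,6): code 1001 → (5.000,6.577)–(4.000,6.733)
cell (5,3): code 0010 → (5.000,3.496)–(5.698,4.000)
cell (5,4): code 0111 → (5.698,4.000)–(6.000,4.618)
cell (5,5): code 1011 → (6.000,5.497)–(5.796,6.000)
cell (5,6): code 0001 → (5.796,6.000)–(5.000,6.577)
cell (6,4): code 0010 → (6.000,4.618)–(6.200,5.000)
cell (6,5): code 0001 → (6.200,5.000)–(6.000,5.497)
total: 16 segments, chained into 1 closed loop(s), length Σ = 12.497618

segments=16 loops=1 length=12.498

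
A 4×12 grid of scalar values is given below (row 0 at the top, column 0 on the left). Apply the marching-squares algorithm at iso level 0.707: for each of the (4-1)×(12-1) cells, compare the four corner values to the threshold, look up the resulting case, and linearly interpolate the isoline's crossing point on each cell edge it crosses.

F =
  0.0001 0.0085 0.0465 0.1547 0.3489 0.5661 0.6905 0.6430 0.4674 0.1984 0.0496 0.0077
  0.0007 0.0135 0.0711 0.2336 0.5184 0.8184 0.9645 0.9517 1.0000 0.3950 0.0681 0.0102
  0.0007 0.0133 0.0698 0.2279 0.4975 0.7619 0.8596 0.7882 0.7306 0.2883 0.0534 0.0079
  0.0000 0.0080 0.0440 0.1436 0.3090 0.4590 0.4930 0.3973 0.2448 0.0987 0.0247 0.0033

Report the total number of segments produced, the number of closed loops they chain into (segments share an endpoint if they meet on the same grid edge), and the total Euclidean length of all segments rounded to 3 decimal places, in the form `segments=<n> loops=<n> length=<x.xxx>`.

cell (0,4): code 0100 → (0.558,5.000)–(1.000,4.629)
cell (0,5): code 1100 → (0.060,6.000)–(0.558,5.000)
cell (0,6): code 1100 → (0.207,7.000)–(0.060,6.000)
cell (0,7): code 1100 → (0.450,8.000)–(0.207,7.000)
cell (0,8): code 1000 → (1.000,8.484)–(0.450,8.000)
cell (1,4): code 0110 → (1.000,4.629)–(2.000,4.792)
cell (1,8): code 1001 → (2.000,8.053)–(1.000,8.484)
cell (2,4): code 0010 → (2.000,4.792)–(2.181,5.000)
cell (2,5): code 0011 → (2.181,5.000)–(2.416,6.000)
cell (2,6): code 0011 → (2.416,6.000)–(2.208,7.000)
cell (2,7): code 0011 → (2.208,7.000)–(2.049,8.000)
cell (2,8): code 0001 → (2.049,8.000)–(2.000,8.053)
total: 12 segments, chained into 1 closed loop(s), length Σ = 9.978192

segments=12 loops=1 length=9.978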